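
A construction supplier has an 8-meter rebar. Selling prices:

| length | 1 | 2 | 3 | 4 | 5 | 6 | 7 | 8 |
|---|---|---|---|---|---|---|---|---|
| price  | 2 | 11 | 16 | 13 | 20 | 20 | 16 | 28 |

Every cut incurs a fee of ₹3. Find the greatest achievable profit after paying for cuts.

37

Consider every possible first cut. v[k] is the best of p[i]+v[k−i] over all sellable i≤k, charging 3 whenever i<k.
v[1] = 2
v[2] = max(2+2-3, 11+0) = 11
v[3] = max(2+11-3, 11+2-3, 16+0) = 16
v[4] = max(2+16-3, 11+11-3, 16+2-3, 13+0) = 19
v[5] = max(2+19-3, 11+16-3, 16+11-3, 13+2-3, 20+0) = 24
v[6] = max(2+24-3, 11+19-3, 16+16-3, 13+11-3, 20+2-3, 20+0) = 29
v[7] = max(2+29-3, 11+24-3, 16+19-3, …, 20+2-3, 16+0) = 32
v[8] = max(2+32-3, 11+29-3, 16+24-3, …, 16+2-3, 28+0) = 37
One optimal plan: pieces 3 + 3 + 2 (2 cuts) → ₹43 − ₹6 = ₹37.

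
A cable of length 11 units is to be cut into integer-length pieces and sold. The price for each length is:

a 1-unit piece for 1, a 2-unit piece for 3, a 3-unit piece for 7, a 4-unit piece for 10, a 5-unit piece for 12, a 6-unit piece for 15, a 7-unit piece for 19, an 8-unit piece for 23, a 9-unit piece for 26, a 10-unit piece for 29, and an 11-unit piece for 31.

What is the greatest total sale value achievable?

Build best[k] bottom-up: best[k] = max over allowed piece i of (p[i] + best[k−i]).
best[1] = 1
best[2] = max(1+1, 3+0) = 3
best[3] = max(1+3, 3+1, 7+0) = 7
best[4] = max(1+7, 3+3, 7+1, 10+0) = 10
best[5] = max(1+10, 3+7, 7+3, 10+1, 12+0) = 12
best[6] = max(1+12, 3+10, 7+7, 10+3, 12+1, 15+0) = 15
best[7] = max(1+15, 3+12, 7+10, …, 15+1, 19+0) = 19
best[8] = max(1+19, 3+15, 7+12, …, 19+1, 23+0) = 23
best[9] = max(1+23, 3+19, 7+15, …, 23+1, 26+0) = 26
best[10] = max(1+26, 3+23, 7+19, …, 26+1, 29+0) = 29
best[11] = max(1+29, 3+26, 7+23, …, 29+1, 31+0) = 31
Best is to sell the whole 11-unit piece uncut for 31.

31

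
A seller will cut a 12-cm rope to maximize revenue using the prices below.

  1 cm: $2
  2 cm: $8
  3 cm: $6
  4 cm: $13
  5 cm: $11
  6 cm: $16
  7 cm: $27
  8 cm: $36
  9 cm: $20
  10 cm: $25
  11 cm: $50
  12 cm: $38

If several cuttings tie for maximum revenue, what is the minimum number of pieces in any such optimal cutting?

Consider every possible first cut. r[k] is the best of p[i]+r[k−i] over all sellable i≤k.
r[1] = 2
r[2] = 8
r[3] = 10  (first piece 1, then r[2]=8)
r[4] = 16  (first piece 2, then r[2]=8)
r[5] = 18  (first piece 1, then r[4]=16)
r[6] = 24  (first piece 2, then r[4]=16)
r[7] = 27
r[8] = 36
r[9] = 38  (first piece 1, then r[8]=36)
r[10] = 44  (first piece 2, then r[8]=36)
r[11] = 50
r[12] = 52  (first piece 1, then r[11]=50)
Maximum revenue is $52.
Now minimize piece count subject to staying optimal: for each k, pieces[k] = 1 + min over i with p[i]+r[k−i]=r[k] of pieces[k−i].
pieces[9] = 2
pieces[10] = 2
pieces[11] = 1
pieces[12] = 2

2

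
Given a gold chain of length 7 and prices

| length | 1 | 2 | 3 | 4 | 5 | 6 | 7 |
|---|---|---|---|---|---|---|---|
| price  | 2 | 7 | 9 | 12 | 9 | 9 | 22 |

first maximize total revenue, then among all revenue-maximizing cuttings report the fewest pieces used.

3

Build r[k] bottom-up: r[k] = max over allowed piece i of (p[i] + r[k−i]).
r[1] = 2
r[2] = max(2+2, 7+0) = 7
r[3] = max(2+7, 7+2, 9+0) = 9
r[4] = max(2+9, 7+7, 9+2, 12+0) = 14
r[5] = max(2+14, 7+9, 9+7, 12+2, 9+0) = 16
r[6] = max(2+16, 7+14, 9+9, 12+7, 9+2, 9+0) = 21
r[7] = max(2+21, 7+16, 9+14, …, 9+2, 22+0) = 23
Maximum revenue is $23.
Now minimize piece count subject to staying optimal: for each k, pieces[k] = 1 + min over i with p[i]+r[k−i]=r[k] of pieces[k−i].
pieces[4] = 2
pieces[5] = 2
pieces[6] = 3
pieces[7] = 3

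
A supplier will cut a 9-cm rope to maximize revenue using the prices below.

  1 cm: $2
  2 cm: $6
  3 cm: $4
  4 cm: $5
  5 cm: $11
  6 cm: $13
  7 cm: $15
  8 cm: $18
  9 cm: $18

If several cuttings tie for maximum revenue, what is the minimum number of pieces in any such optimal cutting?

5

Consider every possible first cut. r[k] is the best of p[i]+r[k−i] over all sellable i≤k.
r[1] = 2
r[2] = max(2+2, 6+0) = 6
r[3] = max(2+6, 6+2, 4+0) = 8
r[4] = max(2+8, 6+6, 4+2, 5+0) = 12
r[5] = max(2+12, 6+8, 4+6, 5+2, 11+0) = 14
r[6] = max(2+14, 6+12, 4+8, 5+6, 11+2, 13+0) = 18
r[7] = max(2+18, 6+14, 4+12, …, 13+2, 15+0) = 20
r[8] = max(2+20, 6+18, 4+14, …, 15+2, 18+0) = 24
r[9] = max(2+24, 6+20, 4+18, …, 18+2, 18+0) = 26
Maximum revenue is $26.
Now minimize piece count subject to staying optimal: for each k, pieces[k] = 1 + min over i with p[i]+r[k−i]=r[k] of pieces[k−i].
pieces[6] = 3
pieces[7] = 4
pieces[8] = 4
pieces[9] = 5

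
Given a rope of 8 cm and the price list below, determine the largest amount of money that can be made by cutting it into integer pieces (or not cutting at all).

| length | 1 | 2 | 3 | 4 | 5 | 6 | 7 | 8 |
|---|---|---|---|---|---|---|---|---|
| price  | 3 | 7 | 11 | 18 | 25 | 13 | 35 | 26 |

38

Let r[k] be the best obtainable value from length k. For each k, try every first piece i and keep the best of price[i] + r[k−i].
r[1] = 3
r[2] = 7
r[3] = 11
r[4] = 18
r[5] = 25
r[6] = 28  (first piece 1, then r[5]=25)
r[7] = 35
r[8] = 38  (first piece 1, then r[7]=35)
One optimal cutting: 7 + 1 → $35 + $3 = $38.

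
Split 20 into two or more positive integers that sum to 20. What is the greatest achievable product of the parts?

1458

Let g[k] be the best product for length k (with at least one cut). For each first piece i, the rest contributes max(k−i, g[k−i]).
Small cases: g[2]=1, g[3]=2, g[4]=4, g[5]=6, g[6]=9, g[7]=12, g[8]=18, g[9]=27, g[10]=36, g[11]=54, g[12]=81, g[13]=108, g[14]=162.
g[15] = max(1*162, 2*108, 3*81, …, 13*2, 14*1) = 243
g[16] = max(1*243, 2*162, 3*108, …, 14*2, 15*1) = 324
g[17] = max(1*324, 2*243, 3*162, …, 15*2, 16*1) = 486
g[18] = max(1*486, 2*324, 3*243, …, 16*2, 17*1) = 729
g[19] = max(1*729, 2*486, 3*324, …, 17*2, 18*1) = 972
g[20] = max(1*972, 2*729, 3*486, …, 18*2, 19*1) = 1458
One optimal split: 3 + 3 + 3 + 3 + 3 + 3 + 2; product 3*3*3*3*3*3*2 = 1458.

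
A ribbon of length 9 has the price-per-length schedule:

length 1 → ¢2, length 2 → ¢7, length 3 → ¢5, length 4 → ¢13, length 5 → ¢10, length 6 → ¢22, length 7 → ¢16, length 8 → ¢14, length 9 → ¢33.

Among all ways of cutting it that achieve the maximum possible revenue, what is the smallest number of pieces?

Let r[k] be the best obtainable value from length k. For each k, try every first piece i and keep the best of price[i] + r[k−i].
r[1] = 2
r[2] = 7
r[3] = 9  (first piece 1, then r[2]=7)
r[4] = 14  (first piece 2, then r[2]=7)
r[5] = 16  (first piece 1, then r[4]=14)
r[6] = 22
r[7] = 24  (first piece 1, then r[6]=22)
r[8] = 29  (first piece 2, then r[6]=22)
r[9] = 33
Maximum revenue is ¢33.
Now minimize piece count subject to staying optimal: for each k, pieces[k] = 1 + min over i with p[i]+r[k−i]=r[k] of pieces[k−i].
pieces[6] = 1
pieces[7] = 2
pieces[8] = 2
pieces[9] = 1

1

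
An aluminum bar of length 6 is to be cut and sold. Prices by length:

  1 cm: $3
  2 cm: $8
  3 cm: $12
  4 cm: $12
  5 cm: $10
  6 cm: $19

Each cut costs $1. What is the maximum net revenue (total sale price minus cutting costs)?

Consider every possible first cut. r[k] is the best of p[i]+r[k−i] over all sellable i≤k, charging 1 whenever i<k.
r[1] = 3
r[2] = 8
r[3] = 12
r[4] = 15  (first piece 2, then r[2]=8)
r[5] = 19  (first piece 2, then r[3]=12)
r[6] = 23  (first piece 3, then r[3]=12)
One optimal plan: pieces 3 + 3 (1 cut) → $24 − $1 = $23.

23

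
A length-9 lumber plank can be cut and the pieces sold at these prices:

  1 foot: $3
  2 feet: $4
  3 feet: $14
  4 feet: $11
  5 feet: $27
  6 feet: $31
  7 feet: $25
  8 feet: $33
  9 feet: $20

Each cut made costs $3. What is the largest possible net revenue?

Consider every possible first cut. net[k] is the best of p[i]+net[k−i] over all sellable i≤k, charging 3 whenever i<k.
net[1] = 3
net[2] = max(3+3-3, 4+0) = 4
net[3] = max(3+4-3, 4+3-3, 14+0) = 14
net[4] = max(3+14-3, 4+4-3, 14+3-3, 11+0) = 14
net[5] = max(3+14-3, 4+14-3, 14+4-3, 11+3-3, 27+0) = 27
net[6] = max(3+27-3, 4+14-3, 14+14-3, 11+4-3, 27+3-3, 31+0) = 31
net[7] = max(3+31-3, 4+27-3, 14+14-3, …, 31+3-3, 25+0) = 31
net[8] = max(3+31-3, 4+31-3, 14+27-3, …, 25+3-3, 33+0) = 38
net[9] = max(3+38-3, 4+31-3, 14+31-3, …, 33+3-3, 20+0) = 42
One optimal plan: pieces 6 + 3 (1 cut) → $45 − $3 = $42.

42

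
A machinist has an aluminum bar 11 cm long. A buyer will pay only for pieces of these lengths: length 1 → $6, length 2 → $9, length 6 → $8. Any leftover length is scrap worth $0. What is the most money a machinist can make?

66

Build r[k] bottom-up: r[k] = max over allowed piece i of (p[i] + r[k−i]).
r[1] = 6
r[2] = max(6+6, 9+0) = 12
r[3] = max(6+12, 9+6) = 18
r[4] = max(6+18, 9+12) = 24
r[5] = max(6+24, 9+18) = 30
r[6] = max(6+30, 9+24, 8+0) = 36
r[7] = max(6+36, 9+30, 8+6) = 42
r[8] = max(6+42, 9+36, 8+12) = 48
r[9] = max(6+48, 9+42, 8+18) = 54
r[10] = max(6+54, 9+48, 8+24) = 60
r[11] = max(6+60, 9+54, 8+30) = 66
One optimal cutting: 1 + 1 + 1 + 1 + 1 + 1 + 1 + 1 + 1 + 1 + 1 → $66.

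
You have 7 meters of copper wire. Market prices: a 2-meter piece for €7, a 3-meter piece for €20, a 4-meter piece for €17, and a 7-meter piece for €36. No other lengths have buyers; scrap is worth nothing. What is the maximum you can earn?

Let f[k] be the best obtainable value from length k. For each k, try every first piece i and keep the best of price[i] + f[k−i].
f[1] = 0
f[2] = 7
f[3] = 20
f[4] = 20
f[5] = 27  (first piece 2, then f[3]=20)
f[6] = 40  (first piece 3, then f[3]=20)
f[7] = 40
One optimal cutting: pieces 3 + 3 with 1 meter of scrap → €40.

40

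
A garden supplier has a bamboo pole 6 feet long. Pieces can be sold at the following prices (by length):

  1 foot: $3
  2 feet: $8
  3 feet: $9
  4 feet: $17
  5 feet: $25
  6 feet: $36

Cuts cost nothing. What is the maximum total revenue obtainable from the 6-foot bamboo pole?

Consider every possible first cut. v[k] is the best of p[i]+v[k−i] over all sellable i≤k.
v[1] = 3
v[2] = max(3+3, 8+0) = 8
v[3] = max(3+8, 8+3, 9+0) = 11
v[4] = max(3+11, 8+8, 9+3, 17+0) = 17
v[5] = max(3+17, 8+11, 9+8, 17+3, 25+0) = 25
v[6] = max(3+25, 8+17, 9+11, 17+8, 25+3, 36+0) = 36
Best is to sell the whole 6-foot piece uncut for $36.

36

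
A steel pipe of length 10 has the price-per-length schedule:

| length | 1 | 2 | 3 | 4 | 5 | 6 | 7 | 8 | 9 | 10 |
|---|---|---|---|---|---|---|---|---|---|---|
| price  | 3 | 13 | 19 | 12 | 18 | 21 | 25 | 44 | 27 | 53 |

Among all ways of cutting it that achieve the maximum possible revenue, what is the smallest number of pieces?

5

Consider every possible first cut. r[k] is the best of p[i]+r[k−i] over all sellable i≤k.
r[1] = 3
r[2] = 13
r[3] = 19
r[4] = 26  (first piece 2, then r[2]=13)
r[5] = 32  (first piece 2, then r[3]=19)
r[6] = 39  (first piece 2, then r[4]=26)
r[7] = 45  (first piece 2, then r[5]=32)
r[8] = 52  (first piece 2, then r[6]=39)
r[9] = 58  (first piece 2, then r[7]=45)
r[10] = 65  (first piece 2, then r[8]=52)
Maximum revenue is $65.
Now minimize piece count subject to staying optimal: for each k, pieces[k] = 1 + min over i with p[i]+r[k−i]=r[k] of pieces[k−i].
pieces[7] = 3
pieces[8] = 4
pieces[9] = 4
pieces[10] = 5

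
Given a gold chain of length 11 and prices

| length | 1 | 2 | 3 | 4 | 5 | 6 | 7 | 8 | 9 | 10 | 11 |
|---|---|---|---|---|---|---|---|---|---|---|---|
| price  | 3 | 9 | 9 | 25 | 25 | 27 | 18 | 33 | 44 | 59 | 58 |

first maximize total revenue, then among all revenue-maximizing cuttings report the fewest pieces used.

Build r[k] bottom-up: r[k] = max over allowed piece i of (p[i] + r[k−i]).
r[1] = 3
r[2] = max(3+3, 9+0) = 9
r[3] = max(3+9, 9+3, 9+0) = 12
r[4] = max(3+12, 9+9, 9+3, 25+0) = 25
r[5] = max(3+25, 9+12, 9+9, 25+3, 25+0) = 28
r[6] = max(3+28, 9+25, 9+12, 25+9, 25+3, 27+0) = 34
r[7] = max(3+34, 9+28, 9+25, …, 27+3, 18+0) = 37
r[8] = max(3+37, 9+34, 9+28, …, 18+3, 33+0) = 50
r[9] = max(3+50, 9+37, 9+34, …, 33+3, 44+0) = 53
r[10] = max(3+53, 9+50, 9+37, …, 44+3, 59+0) = 59
r[11] = max(3+59, 9+53, 9+50, …, 59+3, 58+0) = 62
Maximum revenue is $62.
Now minimize piece count subject to staying optimal: for each k, pieces[k] = 1 + min over i with p[i]+r[k−i]=r[k] of pieces[k−i].
pieces[8] = 2
pieces[9] = 3
pieces[10] = 1
pieces[11] = 2

2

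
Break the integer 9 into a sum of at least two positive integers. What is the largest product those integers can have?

Define P[k] = max over 1≤i<k of i · max(k−i, P[k−i]); the inner max lets the remainder stay uncut if that's better.
P[2] = 1·max(1,0) = 1·1 = 1
P[3] = 1·max(2,1) = 1·2 = 2
P[4] = 2·max(2,1) = 2·2 = 4
P[5] = 2·max(3,2) = 2·3 = 6
P[6] = 3·max(3,2) = 3·3 = 9
P[7] = 2·max(5,6) = 2·6 = 12
P[8] = 2·max(6,9) = 2·9 = 18
P[9] = 3·max(6,9) = 3·9 = 27
One optimal split: 3 + 3 + 3; product 3·3·3 = 27.

27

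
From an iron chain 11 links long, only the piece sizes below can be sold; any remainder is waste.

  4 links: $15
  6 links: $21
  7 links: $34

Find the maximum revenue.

Build best[k] bottom-up: best[k] = max over allowed piece i of (p[i] + best[k−i]).
best[1] = 0
best[2] = 0
best[3] = 0
best[4] = 15
best[5] = 15
best[6] = max(15+0, 21+0) = 21
best[7] = max(15+0, 21+0, 34+0) = 34
best[8] = max(15+15, 21+0, 34+0) = 34
best[9] = max(15+15, 21+0, 34+0) = 34
best[10] = max(15+21, 21+15, 34+0) = 36
best[11] = max(15+34, 21+15, 34+15) = 49
One optimal cutting: 7 + 4 → $49.

49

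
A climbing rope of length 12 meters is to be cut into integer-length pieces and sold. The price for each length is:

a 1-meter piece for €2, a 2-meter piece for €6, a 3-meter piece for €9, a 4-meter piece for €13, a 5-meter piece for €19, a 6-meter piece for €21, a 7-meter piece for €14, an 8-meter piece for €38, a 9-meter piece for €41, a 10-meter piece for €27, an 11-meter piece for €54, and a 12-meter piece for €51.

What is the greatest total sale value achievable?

Let v[k] be the best obtainable value from length k. For each k, try every first piece i and keep the best of price[i] + v[k−i].
v[1] = 2
v[2] = max(2+2, 6+0) = 6
v[3] = max(2+6, 6+2, 9+0) = 9
v[4] = max(2+9, 6+6, 9+2, 13+0) = 13
v[5] = max(2+13, 6+9, 9+6, 13+2, 19+0) = 19
v[6] = max(2+19, 6+13, 9+9, 13+6, 19+2, 21+0) = 21
v[7] = max(2+21, 6+19, 9+13, …, 21+2, 14+0) = 25
v[8] = max(2+25, 6+21, 9+19, …, 14+2, 38+0) = 38
v[9] = max(2+38, 6+25, 9+21, …, 38+2, 41+0) = 41
v[10] = max(2+41, 6+38, 9+25, …, 41+2, 27+0) = 44
v[11] = max(2+44, 6+41, 9+38, …, 27+2, 54+0) = 54
v[12] = max(2+54, 6+44, 9+41, …, 54+2, 51+0) = 56
One optimal cutting: 11 + 1 → €54 + €2 = €56.

56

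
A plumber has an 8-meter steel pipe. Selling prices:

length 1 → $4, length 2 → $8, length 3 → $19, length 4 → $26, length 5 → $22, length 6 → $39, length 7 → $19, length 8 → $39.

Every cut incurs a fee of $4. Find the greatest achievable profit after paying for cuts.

Build net[k] bottom-up: net[k] = max over allowed piece i of (p[i] + net[k−i]) − 4 per cut.
net[1] = 4
net[2] = 8
net[3] = 19
net[4] = 26
net[5] = 26  (first piece 1, then net[4]=26)
net[6] = 39
net[7] = 41  (first piece 3, then net[4]=26)
net[8] = 48  (first piece 4, then net[4]=26)
One optimal plan: pieces 4 + 4 (1 cut) → $52 − $4 = $48.

48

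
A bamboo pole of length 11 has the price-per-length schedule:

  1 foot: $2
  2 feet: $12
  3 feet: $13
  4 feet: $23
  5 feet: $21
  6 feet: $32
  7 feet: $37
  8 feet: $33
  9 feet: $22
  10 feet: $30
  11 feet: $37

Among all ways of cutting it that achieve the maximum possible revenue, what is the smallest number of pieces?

6

Let r[k] be the best obtainable value from length k. For each k, try every first piece i and keep the best of price[i] + r[k−i].
r[1] = 2
r[2] = 12
r[3] = 14  (first piece 1, then r[2]=12)
r[4] = 24  (first piece 2, then r[2]=12)
r[5] = 26  (first piece 1, then r[4]=24)
r[6] = 36  (first piece 2, then r[4]=24)
r[7] = 38  (first piece 1, then r[6]=36)
r[8] = 48  (first piece 2, then r[6]=36)
r[9] = 50  (first piece 1, then r[8]=48)
r[10] = 60  (first piece 2, then r[8]=48)
r[11] = 62  (first piece 1, then r[10]=60)
Maximum revenue is $62.
Now minimize piece count subject to staying optimal: for each k, pieces[k] = 1 + min over i with p[i]+r[k−i]=r[k] of pieces[k−i].
pieces[8] = 4
pieces[9] = 5
pieces[10] = 5
pieces[11] = 6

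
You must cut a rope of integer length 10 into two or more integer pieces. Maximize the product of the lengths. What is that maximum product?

36

Let m[k] be the best product for length k (with at least one cut). For each first piece i, the rest contributes max(k−i, m[k−i]).
m[2] = 1×max(1,0) = 1×1 = 1
m[3] = 1×max(2,1) = 1×2 = 2
m[4] = 2×max(2,1) = 2×2 = 4
m[5] = 2×max(3,2) = 2×3 = 6
m[6] = 3×max(3,2) = 3×3 = 9
m[7] = 2×max(5,6) = 2×6 = 12
m[8] = 2×max(6,9) = 2×9 = 18
m[9] = 3×max(6,9) = 3×9 = 27
m[10] = 2×max(8,18) = 2×18 = 36
One optimal split: 3 + 3 + 2 + 2; product 3×3×2×2 = 36.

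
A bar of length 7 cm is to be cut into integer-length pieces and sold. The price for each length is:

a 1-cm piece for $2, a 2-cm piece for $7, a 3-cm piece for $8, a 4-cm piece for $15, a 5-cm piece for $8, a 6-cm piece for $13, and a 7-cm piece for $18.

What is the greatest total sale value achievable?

24

Let v[k] be the best obtainable value from length k. For each k, try every first piece i and keep the best of price[i] + v[k−i].
v[1] = 2
v[2] = 7
v[3] = 9  (first piece 1, then v[2]=7)
v[4] = 15
v[5] = 17  (first piece 1, then v[4]=15)
v[6] = 22  (first piece 2, then v[4]=15)
v[7] = 24  (first piece 1, then v[6]=22)
One optimal cutting: 4 + 2 + 1 → $15 + $7 + $2 = $24.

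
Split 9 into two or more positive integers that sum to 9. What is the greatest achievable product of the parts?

27

Define f[k] = max over 1≤i<k of i · max(k−i, f[k−i]); the inner max lets the remainder stay uncut if that's better.
f[2] = 1*max(1,0) = 1*1 = 1
f[3] = max(1*2, 2*1) = 2
f[4] = max(1*3, 2*2, 3*1) = 4
f[5] = max(1*4, 2*3, 3*2, 4*1) = 6
f[6] = max(1*6, 2*4, 3*3, 4*2, 5*1) = 9
f[7] = max(1*9, 2*6, 3*4, 4*3, 5*2, 6*1) = 12
f[8] = max(1*12, 2*9, 3*6, …, 6*2, 7*1) = 18
f[9] = max(1*18, 2*12, 3*9, …, 7*2, 8*1) = 27
One optimal split: 3 + 3 + 3; product 3*3*3 = 27.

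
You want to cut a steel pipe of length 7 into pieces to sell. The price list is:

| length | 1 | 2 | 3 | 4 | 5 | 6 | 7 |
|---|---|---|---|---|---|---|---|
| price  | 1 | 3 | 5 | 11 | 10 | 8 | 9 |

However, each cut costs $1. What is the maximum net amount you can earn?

15

Consider every possible first cut. v[k] is the best of p[i]+v[k−i] over all sellable i≤k, charging 1 whenever i<k.
v[1] = 1
v[2] = 3
v[3] = 5
v[4] = 11
v[5] = 11  (first piece 1, then v[4]=11)
v[6] = 13  (first piece 2, then v[4]=11)
v[7] = 15  (first piece 3, then v[4]=11)
One optimal plan: pieces 4 + 3 (1 cut) → $16 − $1 = $15.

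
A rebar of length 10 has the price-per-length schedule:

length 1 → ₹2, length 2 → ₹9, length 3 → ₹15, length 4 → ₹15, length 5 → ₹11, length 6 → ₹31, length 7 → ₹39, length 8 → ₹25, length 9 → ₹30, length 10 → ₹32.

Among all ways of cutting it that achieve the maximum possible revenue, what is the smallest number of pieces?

Build r[k] bottom-up: r[k] = max over allowed piece i of (p[i] + r[k−i]).
r[1] = 2
r[2] = max(2+2, 9+0) = 9
r[3] = max(2+9, 9+2, 15+0) = 15
r[4] = max(2+15, 9+9, 15+2, 15+0) = 18
r[5] = max(2+18, 9+15, 15+9, 15+2, 11+0) = 24
r[6] = max(2+24, 9+18, 15+15, 15+9, 11+2, 31+0) = 31
r[7] = max(2+31, 9+24, 15+18, …, 31+2, 39+0) = 39
r[8] = max(2+39, 9+31, 15+24, …, 39+2, 25+0) = 41
r[9] = max(2+41, 9+39, 15+31, …, 25+2, 30+0) = 48
r[10] = max(2+48, 9+41, 15+39, …, 30+2, 32+0) = 54
Maximum revenue is ₹54.
Now minimize piece count subject to staying optimal: for each k, pieces[k] = 1 + min over i with p[i]+r[k−i]=r[k] of pieces[k−i].
pieces[7] = 1
pieces[8] = 2
pieces[9] = 2
pieces[10] = 2

2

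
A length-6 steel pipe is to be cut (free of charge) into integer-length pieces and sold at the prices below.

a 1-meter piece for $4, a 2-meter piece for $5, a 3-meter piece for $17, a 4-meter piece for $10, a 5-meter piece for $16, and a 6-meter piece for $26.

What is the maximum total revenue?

34

Let v[k] be the best obtainable value from length k. For each k, try every first piece i and keep the best of price[i] + v[k−i].
v[1] = 4
v[2] = max(4+4, 5+0) = 8
v[3] = max(4+8, 5+4, 17+0) = 17
v[4] = max(4+17, 5+8, 17+4, 10+0) = 21
v[5] = max(4+21, 5+17, 17+8, 10+4, 16+0) = 25
v[6] = max(4+25, 5+21, 17+17, 10+8, 16+4, 26+0) = 34
One optimal cutting: 3 + 3 → $17 + $17 = $34.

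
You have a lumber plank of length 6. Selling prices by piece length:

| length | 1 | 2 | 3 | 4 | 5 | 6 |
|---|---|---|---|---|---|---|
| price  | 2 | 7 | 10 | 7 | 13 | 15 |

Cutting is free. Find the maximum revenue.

21

Consider every possible first cut. v[k] is the best of p[i]+v[k−i] over all sellable i≤k.
v[1] = 2
v[2] = max(2+2, 7+0) = 7
v[3] = max(2+7, 7+2, 10+0) = 10
v[4] = max(2+10, 7+7, 10+2, 7+0) = 14
v[5] = max(2+14, 7+10, 10+7, 7+2, 13+0) = 17
v[6] = max(2+17, 7+14, 10+10, 7+7, 13+2, 15+0) = 21
One optimal cutting: 2 + 2 + 2 → $7 + $7 + $7 = $21.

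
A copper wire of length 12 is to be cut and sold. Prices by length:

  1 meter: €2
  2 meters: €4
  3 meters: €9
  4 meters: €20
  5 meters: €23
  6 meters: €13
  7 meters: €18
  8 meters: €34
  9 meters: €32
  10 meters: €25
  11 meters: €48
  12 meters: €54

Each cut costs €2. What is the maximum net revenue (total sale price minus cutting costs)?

Let r[k] be the best obtainable value from length k. For each k, try every first piece i and keep the best of price[i] + r[k−i] minus the 2 cut fee when i<k.
r[1] = 2
r[2] = max(2+2-2, 4+0) = 4
r[3] = max(2+4-2, 4+2-2, 9+0) = 9
r[4] = max(2+9-2, 4+4-2, 9+2-2, 20+0) = 20
r[5] = max(2+20-2, 4+9-2, 9+4-2, 20+2-2, 23+0) = 23
r[6] = max(2+23-2, 4+20-2, 9+9-2, 20+4-2, 23+2-2, 13+0) = 23
r[7] = max(2+23-2, 4+23-2, 9+20-2, …, 13+2-2, 18+0) = 27
r[8] = max(2+27-2, 4+23-2, 9+23-2, …, 18+2-2, 34+0) = 38
r[9] = max(2+38-2, 4+27-2, 9+23-2, …, 34+2-2, 32+0) = 41
r[10] = max(2+41-2, 4+38-2, 9+27-2, …, 32+2-2, 25+0) = 44
r[11] = max(2+44-2, 4+41-2, 9+38-2, …, 25+2-2, 48+0) = 48
r[12] = max(2+48-2, 4+44-2, 9+41-2, …, 48+2-2, 54+0) = 56
One optimal plan: pieces 4 + 4 + 4 (2 cuts) → €60 − €4 = €56.

56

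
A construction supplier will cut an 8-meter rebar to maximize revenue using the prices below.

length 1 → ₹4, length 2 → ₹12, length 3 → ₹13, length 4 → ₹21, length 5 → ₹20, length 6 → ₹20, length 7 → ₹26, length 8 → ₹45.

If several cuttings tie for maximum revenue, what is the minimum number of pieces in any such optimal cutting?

Consider every possible first cut. r[k] is the best of p[i]+r[k−i] over all sellable i≤k.
r[1] = 4
r[2] = 12
r[3] = 16  (first piece 1, then r[2]=12)
r[4] = 24  (first piece 2, then r[2]=12)
r[5] = 28  (first piece 1, then r[4]=24)
r[6] = 36  (first piece 2, then r[4]=24)
r[7] = 40  (first piece 1, then r[6]=36)
r[8] = 48  (first piece 2, then r[6]=36)
Maximum revenue is ₹48.
Now minimize piece count subject to staying optimal: for each k, pieces[k] = 1 + min over i with p[i]+r[k−i]=r[k] of pieces[k−i].
pieces[5] = 3
pieces[6] = 3
pieces[7] = 4
pieces[8] = 4

4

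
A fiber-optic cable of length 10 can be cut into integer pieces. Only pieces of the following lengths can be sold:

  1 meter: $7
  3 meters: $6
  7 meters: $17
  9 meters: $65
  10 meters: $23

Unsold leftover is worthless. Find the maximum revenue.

Consider every possible first cut. best[k] is the best of p[i]+best[k−i] over all sellable i≤k.
best[1] = 7
best[2] = 14  (first piece 1, then best[1]=7)
best[3] = max(7+14, 6+0) = 21
best[4] = max(7+21, 6+7) = 28
best[5] = max(7+28, 6+14) = 35
best[6] = max(7+35, 6+21) = 42
best[7] = max(7+42, 6+28, 17+0) = 49
best[8] = max(7+49, 6+35, 17+7) = 56
best[9] = max(7+56, 6+42, 17+14, 65+0) = 65
best[10] = max(7+65, 6+49, 17+21, 65+7, 23+0) = 72
One optimal cutting: 9 + 1 → $72.

72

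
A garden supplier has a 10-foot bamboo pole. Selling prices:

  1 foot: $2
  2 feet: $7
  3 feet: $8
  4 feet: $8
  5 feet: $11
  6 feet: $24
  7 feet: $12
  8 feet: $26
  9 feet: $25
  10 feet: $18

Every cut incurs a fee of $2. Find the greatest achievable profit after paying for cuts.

Consider every possible first cut. r[k] is the best of p[i]+r[k−i] over all sellable i≤k, charging 2 whenever i<k.
r[1] = 2
r[2] = max(2+2-2, 7+0) = 7
r[3] = max(2+7-2, 7+2-2, 8+0) = 8
r[4] = max(2+8-2, 7+7-2, 8+2-2, 8+0) = 12
r[5] = max(2+12-2, 7+8-2, 8+7-2, 8+2-2, 11+0) = 13
r[6] = max(2+13-2, 7+12-2, 8+8-2, 8+7-2, 11+2-2, 24+0) = 24
r[7] = max(2+24-2, 7+13-2, 8+12-2, …, 24+2-2, 12+0) = 24
r[8] = max(2+24-2, 7+24-2, 8+13-2, …, 12+2-2, 26+0) = 29
r[9] = max(2+29-2, 7+24-2, 8+24-2, …, 26+2-2, 25+0) = 30
r[10] = max(2+30-2, 7+29-2, 8+24-2, …, 25+2-2, 18+0) = 34
One optimal plan: pieces 6 + 2 + 2 (2 cuts) → $38 − $4 = $34.

34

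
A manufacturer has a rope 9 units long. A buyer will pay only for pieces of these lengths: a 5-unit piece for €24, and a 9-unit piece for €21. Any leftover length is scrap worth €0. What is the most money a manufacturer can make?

24

Consider every possible first cut. f[k] is the best of p[i]+f[k−i] over all sellable i≤k.
f[1] = 0
f[2] = 0
f[3] = 0
f[4] = 0
f[5] = 24
f[6] = 24
f[7] = 24
f[8] = 24
f[9] = 24
One optimal cutting: pieces 5 with 4 units of scrap → €24.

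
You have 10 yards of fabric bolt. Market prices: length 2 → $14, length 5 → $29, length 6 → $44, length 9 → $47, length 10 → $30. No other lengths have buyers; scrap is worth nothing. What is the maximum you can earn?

Build best[k] bottom-up: best[k] = max over allowed piece i of (p[i] + best[k−i]).
best[1] = 0
best[2] = 14
best[3] = 14
best[4] = 28  (first piece 2, then best[2]=14)
best[5] = 29
best[6] = 44
best[7] = 44
best[8] = 58  (first piece 2, then best[6]=44)
best[9] = 58
best[10] = 72  (first piece 2, then best[8]=58)
One optimal cutting: 6 + 2 + 2 → $72.

72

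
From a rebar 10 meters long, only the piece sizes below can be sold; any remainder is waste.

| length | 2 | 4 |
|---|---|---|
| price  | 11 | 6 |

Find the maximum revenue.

Build r[k] bottom-up: r[k] = max over allowed piece i of (p[i] + r[k−i]).
r[1] = 0
r[2] = 11
r[3] = 11
r[4] = 22  (first piece 2, then r[2]=11)
r[5] = 22
r[6] = 33  (first piece 2, then r[4]=22)
r[7] = 33
r[8] = 44  (first piece 2, then r[6]=33)
r[9] = 44
r[10] = 55  (first piece 2, then r[8]=44)
One optimal cutting: 2 + 2 + 2 + 2 + 2 → ₹55.

55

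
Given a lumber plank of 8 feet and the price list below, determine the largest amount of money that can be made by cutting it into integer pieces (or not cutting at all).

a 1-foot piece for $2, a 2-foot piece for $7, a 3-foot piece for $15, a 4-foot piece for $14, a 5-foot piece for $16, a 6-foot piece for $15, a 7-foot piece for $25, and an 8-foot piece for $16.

37

Consider every possible first cut. R[k] is the best of p[i]+R[k−i] over all sellable i≤k.
R[1] = 2
R[2] = max(2+2, 7+0) = 7
R[3] = max(2+7, 7+2, 15+0) = 15
R[4] = max(2+15, 7+7, 15+2, 14+0) = 17
R[5] = max(2+17, 7+15, 15+7, 14+2, 16+0) = 22
R[6] = max(2+22, 7+17, 15+15, 14+7, 16+2, 15+0) = 30
R[7] = max(2+30, 7+22, 15+17, …, 15+2, 25+0) = 32
R[8] = max(2+32, 7+30, 15+22, …, 25+2, 16+0) = 37
One optimal cutting: 3 + 3 + 2 → $15 + $15 + $7 = $37.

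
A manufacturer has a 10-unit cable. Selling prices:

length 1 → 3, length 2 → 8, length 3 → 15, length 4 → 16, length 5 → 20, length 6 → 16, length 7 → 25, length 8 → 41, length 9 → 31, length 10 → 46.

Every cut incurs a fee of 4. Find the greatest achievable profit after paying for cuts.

46

Build net[k] bottom-up: net[k] = max over allowed piece i of (p[i] + net[k−i]) − 4 per cut.
net[1] = 3
net[2] = 8
net[3] = 15
net[4] = 16
net[5] = 20
net[6] = 26  (first piece 3, then net[3]=15)
net[7] = 27  (first piece 3, then net[4]=16)
net[8] = 41
net[9] = 40  (first piece 1, then net[8]=41)
net[10] = 46
Best is to make no cuts and sell whole for 46.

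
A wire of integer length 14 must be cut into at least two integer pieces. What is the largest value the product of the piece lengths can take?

Fill g[k] for k=2..14: at each k try every first piece i and multiply by the better of (k−i) uncut or g[k−i].
g[2] = 1·max(1,0) = 1·1 = 1
g[3] = max(1·2, 2·1) = 2
g[4] = max(1·3, 2·2, 3·1) = 4
g[5] = max(1·4, 2·3, 3·2, 4·1) = 6
g[6] = max(1·6, 2·4, 3·3, 4·2, 5·1) = 9
g[7] = max(1·9, 2·6, 3·4, 4·3, 5·2, 6·1) = 12
g[8] = max(1·12, 2·9, 3·6, …, 6·2, 7·1) = 18
g[9] = max(1·18, 2·12, 3·9, …, 7·2, 8·1) = 27
g[10] = max(1·27, 2·18, 3·12, …, 8·2, 9·1) = 36
g[11] = max(1·36, 2·27, 3·18, …, 9·2, 10·1) = 54
g[12] = max(1·54, 2·36, 3·27, …, 10·2, 11·1) = 81
g[13] = max(1·81, 2·54, 3·36, …, 11·2, 12·1) = 108
g[14] = max(1·108, 2·81, 3·54, …, 12·2, 13·1) = 162
One optimal split: 3 + 3 + 3 + 3 + 2; product 3·3·3·3·2 = 162.

162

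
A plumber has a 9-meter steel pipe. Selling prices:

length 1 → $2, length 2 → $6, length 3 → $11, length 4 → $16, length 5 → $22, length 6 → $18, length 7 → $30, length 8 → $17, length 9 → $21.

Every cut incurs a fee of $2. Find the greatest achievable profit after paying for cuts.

Consider every possible first cut. net[k] is the best of p[i]+net[k−i] over all sellable i≤k, charging 2 whenever i<k.
net[1] = 2
net[2] = max(2+2-2, 6+0) = 6
net[3] = max(2+6-2, 6+2-2, 11+0) = 11
net[4] = max(2+11-2, 6+6-2, 11+2-2, 16+0) = 16
net[5] = max(2+16-2, 6+11-2, 11+6-2, 16+2-2, 22+0) = 22
net[6] = max(2+22-2, 6+16-2, 11+11-2, 16+6-2, 22+2-2, 18+0) = 22
net[7] = max(2+22-2, 6+22-2, 11+16-2, …, 18+2-2, 30+0) = 30
net[8] = max(2+30-2, 6+22-2, 11+22-2, …, 30+2-2, 17+0) = 31
net[9] = max(2+31-2, 6+30-2, 11+22-2, …, 17+2-2, 21+0) = 36
One optimal plan: pieces 5 + 4 (1 cut) → $38 − $2 = $36.

36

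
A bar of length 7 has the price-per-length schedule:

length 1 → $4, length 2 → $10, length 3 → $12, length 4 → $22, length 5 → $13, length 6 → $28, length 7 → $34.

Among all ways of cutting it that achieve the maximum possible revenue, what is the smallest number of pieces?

3

Let r[k] be the best obtainable value from length k. For each k, try every first piece i and keep the best of price[i] + r[k−i].
r[1] = 4
r[2] = 10
r[3] = 14  (first piece 1, then r[2]=10)
r[4] = 22
r[5] = 26  (first piece 1, then r[4]=22)
r[6] = 32  (first piece 2, then r[4]=22)
r[7] = 36  (first piece 1, then r[6]=32)
Maximum revenue is $36.
Now minimize piece count subject to staying optimal: for each k, pieces[k] = 1 + min over i with p[i]+r[k−i]=r[k] of pieces[k−i].
pieces[4] = 1
pieces[5] = 2
pieces[6] = 2
pieces[7] = 3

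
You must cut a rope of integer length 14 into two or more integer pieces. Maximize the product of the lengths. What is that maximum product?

Let g[k] be the best product for length k (with at least one cut). For each first piece i, the rest contributes max(k−i, g[k−i]).
g[2] = 1·max(1,0) = 1·1 = 1
g[3] = 1·max(2,1) = 1·2 = 2
g[4] = 2·max(2,1) = 2·2 = 4
g[5] = 2·max(3,2) = 2·3 = 6
g[6] = 3·max(3,2) = 3·3 = 9
g[7] = 2·max(5,6) = 2·6 = 12
g[8] = 2·max(6,9) = 2·9 = 18
g[9] = 3·max(6,9) = 3·9 = 27
g[10] = 2·max(8,18) = 2·18 = 36
g[11] = 2·max(9,27) = 2·27 = 54
g[12] = 3·max(9,27) = 3·27 = 81
g[13] = 2·max(11,54) = 2·54 = 108
g[14] = 2·max(12,81) = 2·81 = 162
One optimal split: 3 + 3 + 3 + 3 + 2; product 3·3·3·3·2 = 162.

162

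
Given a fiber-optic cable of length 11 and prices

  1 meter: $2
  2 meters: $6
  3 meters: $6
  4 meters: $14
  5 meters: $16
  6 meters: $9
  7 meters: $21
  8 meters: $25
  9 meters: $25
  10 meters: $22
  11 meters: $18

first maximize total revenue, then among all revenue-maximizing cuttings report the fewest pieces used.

Build r[k] bottom-up: r[k] = max over allowed piece i of (p[i] + r[k−i]).
r[1] = 2
r[2] = 6
r[3] = 8  (first piece 1, then r[2]=6)
r[4] = 14
r[5] = 16  (first piece 1, then r[4]=14)
r[6] = 20  (first piece 2, then r[4]=14)
r[7] = 22  (first piece 1, then r[6]=20)
r[8] = 28  (first piece 4, then r[4]=14)
r[9] = 30  (first piece 1, then r[8]=28)
r[10] = 34  (first piece 2, then r[8]=28)
r[11] = 36  (first piece 1, then r[10]=34)
Maximum revenue is $36.
Now minimize piece count subject to staying optimal: for each k, pieces[k] = 1 + min over i with p[i]+r[k−i]=r[k] of pieces[k−i].
pieces[8] = 2
pieces[9] = 2
pieces[10] = 3
pieces[11] = 3

3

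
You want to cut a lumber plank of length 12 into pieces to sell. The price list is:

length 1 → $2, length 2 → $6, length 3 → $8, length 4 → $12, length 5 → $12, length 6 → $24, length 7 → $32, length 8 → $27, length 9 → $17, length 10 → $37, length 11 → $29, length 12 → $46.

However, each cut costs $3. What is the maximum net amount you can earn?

Let v[k] be the best obtainable value from length k. For each k, try every first piece i and keep the best of price[i] + v[k−i] minus the 3 cut fee when i<k.
v[1] = 2
v[2] = max(2+2-3, 6+0) = 6
v[3] = max(2+6-3, 6+2-3, 8+0) = 8
v[4] = max(2+8-3, 6+6-3, 8+2-3, 12+0) = 12
v[5] = max(2+12-3, 6+8-3, 8+6-3, 12+2-3, 12+0) = 12
v[6] = max(2+12-3, 6+12-3, 8+8-3, 12+6-3, 12+2-3, 24+0) = 24
v[7] = max(2+24-3, 6+12-3, 8+12-3, …, 24+2-3, 32+0) = 32
v[8] = max(2+32-3, 6+24-3, 8+12-3, …, 32+2-3, 27+0) = 31
v[9] = max(2+31-3, 6+32-3, 8+24-3, …, 27+2-3, 17+0) = 35
v[10] = max(2+35-3, 6+31-3, 8+32-3, …, 17+2-3, 37+0) = 37
v[11] = max(2+37-3, 6+35-3, 8+31-3, …, 37+2-3, 29+0) = 41
v[12] = max(2+41-3, 6+37-3, 8+35-3, …, 29+2-3, 46+0) = 46
Best is to make no cuts and sell whole for $46.

46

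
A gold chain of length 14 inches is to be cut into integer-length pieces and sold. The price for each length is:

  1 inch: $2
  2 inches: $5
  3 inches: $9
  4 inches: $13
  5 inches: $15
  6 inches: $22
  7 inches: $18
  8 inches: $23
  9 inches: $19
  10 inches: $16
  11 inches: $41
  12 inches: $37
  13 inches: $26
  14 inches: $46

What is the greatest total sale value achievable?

Consider every possible first cut. R[k] is the best of p[i]+R[k−i] over all sellable i≤k.
R[1] = 2
R[2] = 5
R[3] = 9
R[4] = 13
R[5] = 15  (first piece 1, then R[4]=13)
R[6] = 22
R[7] = 24  (first piece 1, then R[6]=22)
R[8] = 27  (first piece 2, then R[6]=22)
R[9] = 31  (first piece 3, then R[6]=22)
R[10] = 35  (first piece 4, then R[6]=22)
R[11] = 41
R[12] = 44  (first piece 6, then R[6]=22)
R[13] = 46  (first piece 1, then R[12]=44)
R[14] = 50  (first piece 3, then R[11]=41)
One optimal cutting: 11 + 3 → $41 + $9 = $50.

50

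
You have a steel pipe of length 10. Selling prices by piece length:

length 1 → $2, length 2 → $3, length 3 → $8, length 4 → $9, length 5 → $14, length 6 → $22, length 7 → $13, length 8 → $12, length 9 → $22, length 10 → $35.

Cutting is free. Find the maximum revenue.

Consider every possible first cut. v[k] is the best of p[i]+v[k−i] over all sellable i≤k.
v[1] = 2
v[2] = 4  (first piece 1, then v[1]=2)
v[3] = 8
v[4] = 10  (first piece 1, then v[3]=8)
v[5] = 14
v[6] = 22
v[7] = 24  (first piece 1, then v[6]=22)
v[8] = 26  (first piece 1, then v[7]=24)
v[9] = 30  (first piece 3, then v[6]=22)
v[10] = 35
Best is to sell the whole 10-meter piece uncut for $35.

35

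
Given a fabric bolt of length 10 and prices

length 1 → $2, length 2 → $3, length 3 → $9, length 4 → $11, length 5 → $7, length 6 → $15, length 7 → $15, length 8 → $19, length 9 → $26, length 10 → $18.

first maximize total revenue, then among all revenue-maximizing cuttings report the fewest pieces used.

Let r[k] be the best obtainable value from length k. For each k, try every first piece i and keep the best of price[i] + r[k−i].
r[1] = 2
r[2] = max(2+2, 3+0) = 4
r[3] = max(2+4, 3+2, 9+0) = 9
r[4] = max(2+9, 3+4, 9+2, 11+0) = 11
r[5] = max(2+11, 3+9, 9+4, 11+2, 7+0) = 13
r[6] = max(2+13, 3+11, 9+9, 11+4, 7+2, 15+0) = 18
r[7] = max(2+18, 3+13, 9+11, …, 15+2, 15+0) = 20
r[8] = max(2+20, 3+18, 9+13, …, 15+2, 19+0) = 22
r[9] = max(2+22, 3+20, 9+18, …, 19+2, 26+0) = 27
r[10] = max(2+27, 3+22, 9+20, …, 26+2, 18+0) = 29
Maximum revenue is $29.
Now minimize piece count subject to staying optimal: for each k, pieces[k] = 1 + min over i with p[i]+r[k−i]=r[k] of pieces[k−i].
pieces[7] = 2
pieces[8] = 2
pieces[9] = 3
pieces[10] = 3

3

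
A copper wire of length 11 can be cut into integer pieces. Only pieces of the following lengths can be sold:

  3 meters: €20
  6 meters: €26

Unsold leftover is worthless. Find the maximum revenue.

Build r[k] bottom-up: r[k] = max over allowed piece i of (p[i] + r[k−i]).
r[1] = 0
r[2] = 0
r[3] = 20
r[4] = 20
r[5] = 20
r[6] = 40  (first piece 3, then r[3]=20)
r[7] = 40
r[8] = 40
r[9] = 60  (first piece 3, then r[6]=40)
r[10] = 60
r[11] = 60
One optimal cutting: pieces 3 + 3 + 3 with 2 meters of scrap → €60.

60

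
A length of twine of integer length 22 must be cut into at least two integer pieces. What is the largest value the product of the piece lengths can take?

Fill m[k] for k=2..22: at each k try every first piece i and multiply by the better of (k−i) uncut or m[k−i].
m[2] = 1*max(1,0) = 1*1 = 1
m[3] = 1*max(2,1) = 1*2 = 2
m[4] = 2*max(2,1) = 2*2 = 4
m[5] = 2*max(3,2) = 2*3 = 6
m[6] = 3*max(3,2) = 3*3 = 9
m[7] = 2*max(5,6) = 2*6 = 12
m[8] = 2*max(6,9) = 2*9 = 18
m[9] = 3*max(6,9) = 3*9 = 27
m[10] = 2*max(8,18) = 2*18 = 36
m[11] = 2*max(9,27) = 2*27 = 54
m[12] = 3*max(9,27) = 3*27 = 81
m[13] = 2*max(11,54) = 2*54 = 108
m[14] = 2*max(12,81) = 2*81 = 162
m[15] = 3*max(12,81) = 3*81 = 243
m[16] = 2*max(14,162) = 2*162 = 324
m[17] = 2*max(15,243) = 2*243 = 486
m[18] = 3*max(15,243) = 3*243 = 729
m[19] = 2*max(17,486) = 2*486 = 972
m[20] = 2*max(18,729) = 2*729 = 1458
m[21] = 3*max(18,729) = 3*729 = 2187
m[22] = 2*max(20,1458) = 2*1458 = 2916
One optimal split: 3 + 3 + 3 + 3 + 3 + 3 + 2 + 2; product 3*3*3*3*3*3*2*2 = 2916.

2916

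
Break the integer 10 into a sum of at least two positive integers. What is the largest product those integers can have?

Fill P[k] for k=2..10: at each k try every first piece i and multiply by the better of (k−i) uncut or P[k−i].
P[2] = 1×max(1,0) = 1×1 = 1
P[3] = max(1×2, 2×1) = 2
P[4] = max(1×3, 2×2, 3×1) = 4
P[5] = max(1×4, 2×3, 3×2, 4×1) = 6
P[6] = max(1×6, 2×4, 3×3, 4×2, 5×1) = 9
P[7] = max(1×9, 2×6, 3×4, 4×3, 5×2, 6×1) = 12
P[8] = max(1×12, 2×9, 3×6, …, 6×2, 7×1) = 18
P[9] = max(1×18, 2×12, 3×9, …, 7×2, 8×1) = 27
P[10] = max(1×27, 2×18, 3×12, …, 8×2, 9×1) = 36
One optimal split: 3 + 3 + 2 + 2; product 3×3×2×2 = 36.

36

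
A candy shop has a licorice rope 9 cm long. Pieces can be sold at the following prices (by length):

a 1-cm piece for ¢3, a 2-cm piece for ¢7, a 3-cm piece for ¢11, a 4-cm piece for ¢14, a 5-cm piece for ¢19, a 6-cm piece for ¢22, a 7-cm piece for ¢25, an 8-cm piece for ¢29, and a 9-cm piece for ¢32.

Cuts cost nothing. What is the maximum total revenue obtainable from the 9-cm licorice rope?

33

Let r[k] be the best obtainable value from length k. For each k, try every first piece i and keep the best of price[i] + r[k−i].
r[1] = 3
r[2] = 7
r[3] = 11
r[4] = 14  (first piece 1, then r[3]=11)
r[5] = 19
r[6] = 22  (first piece 1, then r[5]=19)
r[7] = 26  (first piece 2, then r[5]=19)
r[8] = 30  (first piece 3, then r[5]=19)
r[9] = 33  (first piece 1, then r[8]=30)
One optimal cutting: 5 + 3 + 1 → ¢19 + ¢11 + ¢3 = ¢33.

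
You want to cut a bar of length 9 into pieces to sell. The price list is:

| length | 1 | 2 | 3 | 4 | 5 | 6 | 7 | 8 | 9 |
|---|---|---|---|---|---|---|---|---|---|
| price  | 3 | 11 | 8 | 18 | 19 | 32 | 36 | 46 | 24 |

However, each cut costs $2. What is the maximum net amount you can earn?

Consider every possible first cut. v[k] is the best of p[i]+v[k−i] over all sellable i≤k, charging 2 whenever i<k.
v[1] = 3
v[2] = 11
v[3] = 12  (first piece 1, then v[2]=11)
v[4] = 20  (first piece 2, then v[2]=11)
v[5] = 21  (first piece 1, then v[4]=20)
v[6] = 32
v[7] = 36
v[8] = 46
v[9] = 47  (first piece 1, then v[8]=46)
One optimal plan: pieces 8 + 1 (1 cut) → $49 − $2 = $47.

47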